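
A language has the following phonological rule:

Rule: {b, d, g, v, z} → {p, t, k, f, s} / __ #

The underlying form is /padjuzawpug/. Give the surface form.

padjuzawpuk

Scanning /padjuzawpug/: /d/ at position 3 is not in the conditioning environment; /z/ at position 6 is not in the conditioning environment; /g/ is a voiced obstruent in word-final position, so it devoices to [k].
Result: [padjuzawpuk].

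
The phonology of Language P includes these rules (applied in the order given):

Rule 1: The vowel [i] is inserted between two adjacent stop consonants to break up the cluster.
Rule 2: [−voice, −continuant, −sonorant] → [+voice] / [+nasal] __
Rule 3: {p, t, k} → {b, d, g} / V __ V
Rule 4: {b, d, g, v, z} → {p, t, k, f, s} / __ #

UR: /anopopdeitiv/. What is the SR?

Rule 1 (stop-cluster i-epenthesis): /p/ and /d/ form a stop–stop cluster, so [i] is inserted between them. /anopopdeitiv/ → anopopideitiv.
Rule 2 (post-nasal voicing): no segment meets the environment; /anopopideitiv/ is unchanged.
Rule 3 (intervocalic voicing): /p/ is a voiceless stop between vowels /o/ and /o/, so it voices to [b]. /p/ is a voiceless stop between vowels /o/ and /i/, so it voices to [b]. /t/ is a voiceless stop between vowels /i/ and /i/, so it voices to [d]. /anopopideitiv/ → anobobideidiv.
Rule 4 (final devoicing): /v/ is a voiced obstruent in word-final position, so it devoices to [f]. /anobobideidiv/ → anobobideidif.

anobobideidif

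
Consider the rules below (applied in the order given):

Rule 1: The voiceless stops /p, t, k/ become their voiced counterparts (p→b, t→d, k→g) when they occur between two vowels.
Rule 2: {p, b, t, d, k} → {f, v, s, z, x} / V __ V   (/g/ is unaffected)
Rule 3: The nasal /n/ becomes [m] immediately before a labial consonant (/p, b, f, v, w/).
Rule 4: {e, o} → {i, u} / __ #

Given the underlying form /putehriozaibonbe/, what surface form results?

Rule 1 (intervocalic voicing): /t/ is a voiceless stop between vowels /u/ and /e/, so it voices to [d]. /putehriozaibonbe/ → pudehriozaibonbe.
Rule 2 (intervocalic spirantization): /d/ is a stop between vowels /u/ and /e/, so it spirantizes to the fricative [z]. /b/ is a stop between vowels /i/ and /o/, so it spirantizes to the fricative [v]. /pudehriozaibonbe/ → puzehriozaivonbe.
Rule 3 (nasal place assimilation): /n/ precedes the labial consonant /b/, so it assimilates in place to [m]. /puzehriozaivonbe/ → puzehriozaivombe.
Rule 4 (final vowel raising): /e/ is a mid vowel in word-final position, so it raises to [i]. /puzehriozaivombe/ → puzehriozaivombi.

puzehriozaivombi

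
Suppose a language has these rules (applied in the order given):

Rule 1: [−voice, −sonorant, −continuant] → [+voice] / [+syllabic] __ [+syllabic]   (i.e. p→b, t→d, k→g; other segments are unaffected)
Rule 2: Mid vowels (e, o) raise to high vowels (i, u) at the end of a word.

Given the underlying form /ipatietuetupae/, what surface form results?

Rule 1 (intervocalic voicing): /p/ is a voiceless stop between vowels /i/ and /a/, so it voices to [b]. /t/ is a voiceless stop between vowels /a/ and /i/, so it voices to [d]. /t/ is a voiceless stop between vowels /e/ and /u/, so it voices to [d]. /t/ is a voiceless stop between vowels /e/ and /u/, so it voices to [d]. /p/ is a voiceless stop between vowels /u/ and /a/, so it voices to [b]. /ipatietuetupae/ → ibadieduedubae.
Rule 2 (final vowel raising): /e/ is a mid vowel in word-final position, so it raises to [i]. /ibadieduedubae/ → ibadieduedubai.

ibadieduedubai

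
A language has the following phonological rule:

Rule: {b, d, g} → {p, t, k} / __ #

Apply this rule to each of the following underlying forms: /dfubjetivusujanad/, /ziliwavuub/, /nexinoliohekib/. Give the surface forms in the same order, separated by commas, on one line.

dfubjetivusujanat, ziliwavuup, nexinoliohekip

/dfubjetivusujanad/: /d/ is a voiced stop in word-final position, so it devoices to [t]. → [dfubjetivusujanat].
/ziliwavuub/: /b/ is a voiced stop in word-final position, so it devoices to [p]. → [ziliwavuup].
/nexinoliohekib/: /b/ is a voiced stop in word-final position, so it devoices to [p]. → [nexinoliohekip].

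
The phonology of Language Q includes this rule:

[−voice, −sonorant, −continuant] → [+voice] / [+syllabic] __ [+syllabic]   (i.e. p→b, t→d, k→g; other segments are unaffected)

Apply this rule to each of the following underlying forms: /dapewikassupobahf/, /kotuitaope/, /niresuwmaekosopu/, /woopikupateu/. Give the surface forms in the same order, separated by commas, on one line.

/dapewikassupobahf/: /p/ is a voiceless stop between vowels /a/ and /e/, so it voices to [b]. /k/ is a voiceless stop between vowels /i/ and /a/, so it voices to [g]. /p/ is a voiceless stop between vowels /u/ and /o/, so it voices to [b]. → [dabewigassubobahf].
/kotuitaope/: /t/ is a voiceless stop between vowels /o/ and /u/, so it voices to [d]. /t/ is a voiceless stop between vowels /i/ and /a/, so it voices to [d]. /p/ is a voiceless stop between vowels /o/ and /e/, so it voices to [b]. → [koduidaobe].
/niresuwmaekosopu/: /k/ is a voiceless stop between vowels /e/ and /o/, so it voices to [g]. /p/ is a voiceless stop between vowels /o/ and /u/, so it voices to [b]. → [niresuwmaegosobu].
/woopikupateu/: /p/ is a voiceless stop between vowels /o/ and /i/, so it voices to [b]. /k/ is a voiceless stop between vowels /i/ and /u/, so it voices to [g]. /p/ is a voiceless stop between vowels /u/ and /a/, so it voices to [b]. /t/ is a voiceless stop between vowels /a/ and /e/, so it voices to [d]. → [woobigubadeu].

dabewigassubobahf, koduidaobe, niresuwmaegosobu, woobigubadeu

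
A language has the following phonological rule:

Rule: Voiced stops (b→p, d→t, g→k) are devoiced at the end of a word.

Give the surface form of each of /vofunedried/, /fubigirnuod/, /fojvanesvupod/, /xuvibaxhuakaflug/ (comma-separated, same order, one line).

vofunedriet, fubigirnuot, fojvanesvupot, xuvibaxhuakafluk

/vofunedried/: /d/ is a voiced stop in word-final position, so it devoices to [t]. → [vofunedriet].
/fubigirnuod/: /d/ is a voiced stop in word-final position, so it devoices to [t]. → [fubigirnuot].
/fojvanesvupod/: /d/ is a voiced stop in word-final position, so it devoices to [t]. → [fojvanesvupot].
/xuvibaxhuakaflug/: /g/ is a voiced stop in word-final position, so it devoices to [k]. → [xuvibaxhuakafluk].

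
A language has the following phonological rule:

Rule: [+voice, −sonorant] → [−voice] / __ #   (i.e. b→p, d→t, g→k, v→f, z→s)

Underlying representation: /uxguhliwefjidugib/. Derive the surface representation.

/b/ is a voiced obstruent in word-final position, so it devoices to [p].
The other instances of /g/, /d/ do not occur in the required environment and remain unchanged.
Surface form: [uxguhliwefjidugip].

uxguhliwefjidugip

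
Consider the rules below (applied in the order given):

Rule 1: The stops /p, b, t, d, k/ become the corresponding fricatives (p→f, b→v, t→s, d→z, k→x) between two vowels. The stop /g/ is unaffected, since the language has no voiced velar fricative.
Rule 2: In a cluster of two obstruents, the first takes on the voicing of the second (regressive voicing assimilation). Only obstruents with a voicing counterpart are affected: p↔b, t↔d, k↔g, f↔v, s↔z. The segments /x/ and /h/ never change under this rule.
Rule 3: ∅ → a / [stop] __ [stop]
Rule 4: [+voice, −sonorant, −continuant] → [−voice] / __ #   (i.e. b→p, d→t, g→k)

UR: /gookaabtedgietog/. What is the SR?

Rule 1 (intervocalic spirantization): /k/ is a stop between vowels /o/ and /a/, so it spirantizes to the fricative [x]. /t/ is a stop between vowels /e/ and /o/, so it spirantizes to the fricative [s]. /gookaabtedgietog/ → gooxaabtedgiesog.
Rule 2 (regressive voicing assimilation): /b/ precedes the voiceless obstruent /t/, so it devoices to [p] by assimilation. /gooxaabtedgiesog/ → gooxaaptedgiesog.
Rule 3 (stop-cluster a-epenthesis): /p/ and /t/ form a stop–stop cluster, so [a] is inserted between them. /d/ and /g/ form a stop–stop cluster, so [a] is inserted between them. /gooxaaptedgiesog/ → gooxaapatedagiesog.
Rule 4 (final devoicing): /g/ is a voiced stop in word-final position, so it devoices to [k]. /gooxaapatedagiesog/ → gooxaapatedagiesok.

gooxaapatedagiesok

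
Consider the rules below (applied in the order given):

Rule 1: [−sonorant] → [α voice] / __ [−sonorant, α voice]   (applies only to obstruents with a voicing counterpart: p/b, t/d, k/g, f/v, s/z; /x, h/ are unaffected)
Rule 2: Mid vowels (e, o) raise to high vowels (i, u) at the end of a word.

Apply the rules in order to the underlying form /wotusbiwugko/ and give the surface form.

wotuzbiwukku

Rule 1 (regressive voicing assimilation): /s/ precedes the voiced obstruent /b/, so it voices to [z] by assimilation. /g/ precedes the voiceless obstruent /k/, so it devoices to [k] by assimilation. /wotusbiwugko/ → wotuzbiwukko.
Rule 2 (final vowel raising): /o/ is a mid vowel in word-final position, so it raises to [u]. /wotuzbiwukko/ → wotuzbiwukku.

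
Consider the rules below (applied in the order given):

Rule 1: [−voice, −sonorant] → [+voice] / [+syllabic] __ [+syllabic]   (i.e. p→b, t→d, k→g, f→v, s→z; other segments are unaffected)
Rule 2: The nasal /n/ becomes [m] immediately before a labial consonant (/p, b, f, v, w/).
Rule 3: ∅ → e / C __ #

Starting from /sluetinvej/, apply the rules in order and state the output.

Rule 1 (intervocalic voicing): /t/ is a voiceless obstruent between vowels /e/ and /i/, so it voices to [d]. /sluetinvej/ → sluedinvej.
Rule 2 (nasal place assimilation): /n/ precedes the labial consonant /v/, so it assimilates in place to [m]. /sluedinvej/ → sluedimvej.
Rule 3 (final e-epenthesis): the form ends in the consonant /j/, so [e] is inserted word-finally. /sluedimvej/ → sluedimveje.

sluedimveje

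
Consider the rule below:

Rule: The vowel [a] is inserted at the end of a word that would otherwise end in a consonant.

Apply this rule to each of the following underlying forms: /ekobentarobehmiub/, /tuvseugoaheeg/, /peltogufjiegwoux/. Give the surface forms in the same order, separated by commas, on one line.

/ekobentarobehmiub/: the form ends in the consonant /b/, so [a] is inserted word-finally. → [ekobentarobehmiuba].
/tuvseugoaheeg/: the form ends in the consonant /g/, so [a] is inserted word-finally. → [tuvseugoaheega].
/peltogufjiegwoux/: the form ends in the consonant /x/, so [a] is inserted word-finally. → [peltogufjiegwouxa].

ekobentarobehmiuba, tuvseugoaheega, peltogufjiegwouxa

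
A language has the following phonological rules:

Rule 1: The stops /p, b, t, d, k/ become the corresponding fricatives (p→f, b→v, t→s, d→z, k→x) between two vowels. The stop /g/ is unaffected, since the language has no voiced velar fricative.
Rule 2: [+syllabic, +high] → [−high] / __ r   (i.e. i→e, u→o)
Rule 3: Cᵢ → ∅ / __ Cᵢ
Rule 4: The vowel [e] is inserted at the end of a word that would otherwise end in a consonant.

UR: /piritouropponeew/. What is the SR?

perisooroponeewe

Rule 1 (intervocalic spirantization): /t/ is a stop between vowels /i/ and /o/, so it spirantizes to the fricative [s]. /piritouropponeew/ → pirisouropponeew.
Rule 2 (pre-rhotic lowering): /i/ is a high vowel immediately before /r/, so it lowers to [e]. /u/ is a high vowel immediately before /r/, so it lowers to [o]. /pirisouropponeew/ → perisooropponeew.
Rule 3 (degemination): /pp/ is a geminate; the first /p/ deletes. /perisooropponeew/ → perisooroponeew.
Rule 4 (final e-epenthesis): the form ends in the consonant /w/, so [e] is inserted word-finally. /perisooroponeew/ → perisooroponeewe.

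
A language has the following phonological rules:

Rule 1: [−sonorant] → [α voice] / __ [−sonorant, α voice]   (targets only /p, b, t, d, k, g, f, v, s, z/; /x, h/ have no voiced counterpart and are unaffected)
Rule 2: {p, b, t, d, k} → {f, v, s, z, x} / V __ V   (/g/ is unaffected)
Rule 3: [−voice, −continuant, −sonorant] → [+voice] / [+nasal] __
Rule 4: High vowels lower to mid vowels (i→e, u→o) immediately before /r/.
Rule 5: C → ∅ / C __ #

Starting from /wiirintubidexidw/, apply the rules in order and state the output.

Rule 1 (regressive voicing assimilation): no segment meets the environment; /wiirintubidexidw/ is unchanged.
Rule 2 (intervocalic spirantization): /b/ is a stop between vowels /u/ and /i/, so it spirantizes to the fricative [v]. /d/ is a stop between vowels /i/ and /e/, so it spirantizes to the fricative [z]. /wiirintubidexidw/ → wiirintuvizexidw.
Rule 3 (post-nasal voicing): /t/ is a voiceless stop immediately after the nasal /n/, so it voices to [d]. /wiirintuvizexidw/ → wiirinduvizexidw.
Rule 4 (pre-rhotic lowering): /i/ is a high vowel immediately before /r/, so it lowers to [e]. /wiirinduvizexidw/ → wierinduvizexidw.
Rule 5 (final cluster simplification): /w/ is the second consonant of a word-final cluster /dw/, so it deletes. /wierinduvizexidw/ → wierinduvizexid.

wierinduvizexid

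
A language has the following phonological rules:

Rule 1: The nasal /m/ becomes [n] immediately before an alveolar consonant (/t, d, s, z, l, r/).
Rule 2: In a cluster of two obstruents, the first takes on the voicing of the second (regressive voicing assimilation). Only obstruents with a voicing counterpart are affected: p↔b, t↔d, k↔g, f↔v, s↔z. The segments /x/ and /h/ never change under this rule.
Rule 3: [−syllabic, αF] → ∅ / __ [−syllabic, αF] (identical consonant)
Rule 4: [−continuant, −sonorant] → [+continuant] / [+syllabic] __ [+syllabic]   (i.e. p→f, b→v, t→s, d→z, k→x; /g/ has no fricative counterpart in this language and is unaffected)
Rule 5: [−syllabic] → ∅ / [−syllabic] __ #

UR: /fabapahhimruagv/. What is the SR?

Rule 1 (nasal place assimilation): /m/ precedes the alveolar consonant /r/, so it assimilates in place to [n]. /fabapahhimruagv/ → fabapahhinruagv.
Rule 2 (regressive voicing assimilation): no segment meets the environment; /fabapahhinruagv/ is unchanged.
Rule 3 (degemination): /hh/ is a geminate; the first /h/ deletes. /fabapahhinruagv/ → fabapahinruagv.
Rule 4 (intervocalic spirantization): /b/ is a stop between vowels /a/ and /a/, so it spirantizes to the fricative [v]. /p/ is a stop between vowels /a/ and /a/, so it spirantizes to the fricative [f]. /fabapahinruagv/ → favafahinruagv.
Rule 5 (final cluster simplification): /v/ is the second consonant of a word-final cluster /gv/, so it deletes. /favafahinruagv/ → favafahinruag.

favafahinruag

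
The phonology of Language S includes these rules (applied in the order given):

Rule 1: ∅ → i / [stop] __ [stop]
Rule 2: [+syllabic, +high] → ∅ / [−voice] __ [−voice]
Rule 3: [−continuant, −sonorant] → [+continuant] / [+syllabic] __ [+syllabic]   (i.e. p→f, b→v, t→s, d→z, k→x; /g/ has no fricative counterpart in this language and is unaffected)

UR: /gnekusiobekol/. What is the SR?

Rule 1 (stop-cluster i-epenthesis): no segment meets the environment; /gnekusiobekol/ is unchanged.
Rule 2 (high vowel syncope): /u/ is a high vowel flanked by voiceless consonants /k/ and /s/, so it deletes. /gnekusiobekol/ → gneksiobekol.
Rule 3 (intervocalic spirantization): /b/ is a stop between vowels /o/ and /e/, so it spirantizes to the fricative [v]. /k/ is a stop between vowels /e/ and /o/, so it spirantizes to the fricative [x]. /gneksiobekol/ → gneksiovexol.

gneksiovexol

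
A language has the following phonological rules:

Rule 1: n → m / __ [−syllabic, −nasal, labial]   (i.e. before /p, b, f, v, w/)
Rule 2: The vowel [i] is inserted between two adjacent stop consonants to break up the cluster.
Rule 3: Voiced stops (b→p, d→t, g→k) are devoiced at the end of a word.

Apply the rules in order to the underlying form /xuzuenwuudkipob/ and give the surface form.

Rule 1 (nasal place assimilation): /n/ precedes the labial consonant /w/, so it assimilates in place to [m]. /xuzuenwuudkipob/ → xuzuemwuudkipob.
Rule 2 (stop-cluster i-epenthesis): /d/ and /k/ form a stop–stop cluster, so [i] is inserted between them. /xuzuemwuudkipob/ → xuzuemwuudikipob.
Rule 3 (final devoicing): /b/ is a voiced stop in word-final position, so it devoices to [p]. /xuzuemwuudikipob/ → xuzuemwuudikipop.

xuzuemwuudikipop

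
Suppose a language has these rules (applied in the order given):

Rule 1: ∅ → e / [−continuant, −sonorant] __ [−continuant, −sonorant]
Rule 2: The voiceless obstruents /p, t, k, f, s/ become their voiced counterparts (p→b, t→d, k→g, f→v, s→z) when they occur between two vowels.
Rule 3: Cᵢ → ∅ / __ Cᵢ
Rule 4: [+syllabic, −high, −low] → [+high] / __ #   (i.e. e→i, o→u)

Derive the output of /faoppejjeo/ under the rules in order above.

faobebejeu

Rule 1 (stop-cluster e-epenthesis): /p/ and /p/ form a stop–stop cluster, so [e] is inserted between them. /faoppejjeo/ → faopepejjeo.
Rule 2 (intervocalic voicing): /p/ is a voiceless obstruent between vowels /o/ and /e/, so it voices to [b]. /p/ is a voiceless obstruent between vowels /e/ and /e/, so it voices to [b]. /faopepejjeo/ → faobebejjeo.
Rule 3 (degemination): /jj/ is a geminate; the first /j/ deletes. /faobebejjeo/ → faobebejeo.
Rule 4 (final vowel raising): /o/ is a mid vowel in word-final position, so it raises to [u]. /faobebejeo/ → faobebejeu.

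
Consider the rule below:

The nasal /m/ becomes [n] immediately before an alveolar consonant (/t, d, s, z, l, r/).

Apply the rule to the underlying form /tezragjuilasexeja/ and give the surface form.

No segment of /tezragjuilasexeja/ meets the structural description of the rule, so the form surfaces unchanged.

tezragjuilasexeja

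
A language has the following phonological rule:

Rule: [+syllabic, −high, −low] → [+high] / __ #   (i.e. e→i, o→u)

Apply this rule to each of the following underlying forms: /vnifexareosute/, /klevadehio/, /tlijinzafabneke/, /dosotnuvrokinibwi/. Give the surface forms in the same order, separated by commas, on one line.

vnifexareosuti, klevadehiu, tlijinzafabneki, dosotnuvrokinibwi

/vnifexareosute/: /e/ is a mid vowel in word-final position, so it raises to [i]. → [vnifexareosuti].
/klevadehio/: /o/ is a mid vowel in word-final position, so it raises to [u]. → [klevadehiu].
/tlijinzafabneke/: /e/ is a mid vowel in word-final position, so it raises to [i]. → [tlijinzafabneki].
/dosotnuvrokinibwi/: the rule's environment is not met; surfaces unchanged as [dosotnuvrokinibwi].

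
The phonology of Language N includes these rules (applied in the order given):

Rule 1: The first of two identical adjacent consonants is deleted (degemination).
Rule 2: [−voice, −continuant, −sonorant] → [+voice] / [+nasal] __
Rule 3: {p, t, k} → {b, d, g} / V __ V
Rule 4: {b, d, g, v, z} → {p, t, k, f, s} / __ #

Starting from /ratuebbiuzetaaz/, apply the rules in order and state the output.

Rule 1 (degemination): /bb/ is a geminate; the first /b/ deletes. /ratuebbiuzetaaz/ → ratuebiuzetaaz.
Rule 2 (post-nasal voicing): no segment meets the environment; /ratuebiuzetaaz/ is unchanged.
Rule 3 (intervocalic voicing): /t/ is a voiceless stop between vowels /a/ and /u/, so it voices to [d]. /t/ is a voiceless stop between vowels /e/ and /a/, so it voices to [d]. /ratuebiuzetaaz/ → raduebiuzedaaz.
Rule 4 (final devoicing): /z/ is a voiced obstruent in word-final position, so it devoices to [s]. /raduebiuzedaaz/ → raduebiuzedaas.

raduebiuzedaas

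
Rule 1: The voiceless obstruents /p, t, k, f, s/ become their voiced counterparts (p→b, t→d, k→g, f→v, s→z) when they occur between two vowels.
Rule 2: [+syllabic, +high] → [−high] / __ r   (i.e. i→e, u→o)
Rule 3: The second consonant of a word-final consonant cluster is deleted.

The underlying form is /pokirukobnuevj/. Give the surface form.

pogerugobnuev

Rule 1 (intervocalic voicing): /k/ is a voiceless obstruent between vowels /o/ and /i/, so it voices to [g]. /k/ is a voiceless obstruent between vowels /u/ and /o/, so it voices to [g]. /pokirukobnuevj/ → pogirugobnuevj.
Rule 2 (pre-rhotic lowering): /i/ is a high vowel immediately before /r/, so it lowers to [e]. /pogirugobnuevj/ → pogerugobnuevj.
Rule 3 (final cluster simplification): /j/ is the second consonant of a word-final cluster /vj/, so it deletes. /pogerugobnuevj/ → pogerugobnuev.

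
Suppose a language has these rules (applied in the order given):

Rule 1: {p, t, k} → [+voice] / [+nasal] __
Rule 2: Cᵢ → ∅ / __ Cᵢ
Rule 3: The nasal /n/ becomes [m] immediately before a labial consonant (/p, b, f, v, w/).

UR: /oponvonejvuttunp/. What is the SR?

opomvonejvutumb

Rule 1 (post-nasal voicing): /p/ is a voiceless stop immediately after the nasal /n/, so it voices to [b]. /oponvonejvuttunp/ → oponvonejvuttunb.
Rule 2 (degemination): /tt/ is a geminate; the first /t/ deletes. /oponvonejvuttunb/ → oponvonejvutunb.
Rule 3 (nasal place assimilation): /n/ precedes the labial consonant /v/, so it assimilates in place to [m]. /n/ precedes the labial consonant /b/, so it assimilates in place to [m]. /oponvonejvutunb/ → opomvonejvutumb.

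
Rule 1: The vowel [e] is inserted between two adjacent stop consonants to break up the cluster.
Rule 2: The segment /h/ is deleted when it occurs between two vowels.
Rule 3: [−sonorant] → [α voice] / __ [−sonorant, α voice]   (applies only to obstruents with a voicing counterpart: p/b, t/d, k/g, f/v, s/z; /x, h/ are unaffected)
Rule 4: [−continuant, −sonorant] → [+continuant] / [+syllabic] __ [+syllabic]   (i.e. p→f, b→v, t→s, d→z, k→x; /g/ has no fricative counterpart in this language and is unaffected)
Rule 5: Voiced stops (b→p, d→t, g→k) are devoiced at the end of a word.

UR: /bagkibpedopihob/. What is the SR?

Rule 1 (stop-cluster e-epenthesis): /g/ and /k/ form a stop–stop cluster, so [e] is inserted between them. /b/ and /p/ form a stop–stop cluster, so [e] is inserted between them. /bagkibpedopihob/ → bagekibepedopihob.
Rule 2 (intervocalic h-deletion): /h/ occurs between vowels /i/ and /o/, so it deletes. /bagekibepedopihob/ → bagekibepedopiob.
Rule 3 (regressive voicing assimilation): no segment meets the environment; /bagekibepedopiob/ is unchanged.
Rule 4 (intervocalic spirantization): /k/ is a stop between vowels /e/ and /i/, so it spirantizes to the fricative [x]. /b/ is a stop between vowels /i/ and /e/, so it spirantizes to the fricative [v]. /p/ is a stop between vowels /e/ and /e/, so it spirantizes to the fricative [f]. /d/ is a stop between vowels /e/ and /o/, so it spirantizes to the fricative [z]. /p/ is a stop between vowels /o/ and /i/, so it spirantizes to the fricative [f]. /bagekibepedopiob/ → bagexivefezofiob.
Rule 5 (final devoicing): /b/ is a voiced stop in word-final position, so it devoices to [p]. /bagexivefezofiob/ → bagexivefezofiop.

bagexivefezofiop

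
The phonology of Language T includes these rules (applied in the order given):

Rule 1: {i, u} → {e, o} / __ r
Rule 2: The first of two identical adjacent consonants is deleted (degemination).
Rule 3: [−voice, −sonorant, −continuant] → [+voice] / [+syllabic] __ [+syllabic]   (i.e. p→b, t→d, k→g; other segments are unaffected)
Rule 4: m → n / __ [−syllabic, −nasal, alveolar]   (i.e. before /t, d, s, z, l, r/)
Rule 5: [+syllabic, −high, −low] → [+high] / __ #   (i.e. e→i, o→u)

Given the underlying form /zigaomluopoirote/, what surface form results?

Rule 1 (pre-rhotic lowering): /i/ is a high vowel immediately before /r/, so it lowers to [e]. /zigaomluopoirote/ → zigaomluopoerote.
Rule 2 (degemination): no segment meets the environment; /zigaomluopoerote/ is unchanged.
Rule 3 (intervocalic voicing): /p/ is a voiceless stop between vowels /o/ and /o/, so it voices to [b]. /t/ is a voiceless stop between vowels /o/ and /e/, so it voices to [d]. /zigaomluopoerote/ → zigaomluoboerode.
Rule 4 (nasal place assimilation): /m/ precedes the alveolar consonant /l/, so it assimilates in place to [n]. /zigaomluoboerode/ → zigaonluoboerode.
Rule 5 (final vowel raising): /e/ is a mid vowel in word-final position, so it raises to [i]. /zigaonluoboerode/ → zigaonluoboerodi.

zigaonluoboerodi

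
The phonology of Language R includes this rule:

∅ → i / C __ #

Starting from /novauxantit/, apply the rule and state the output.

novauxantiti

the form ends in the consonant /t/, so [i] is inserted word-finally.
Surface form: [novauxantiti].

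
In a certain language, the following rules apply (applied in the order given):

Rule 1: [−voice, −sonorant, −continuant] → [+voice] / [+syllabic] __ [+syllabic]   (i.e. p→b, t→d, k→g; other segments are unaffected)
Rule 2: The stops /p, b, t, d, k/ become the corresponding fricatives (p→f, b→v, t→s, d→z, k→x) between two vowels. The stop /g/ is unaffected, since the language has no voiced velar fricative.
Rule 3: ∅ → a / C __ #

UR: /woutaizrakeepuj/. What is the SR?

wouzaizrageevuja

Rule 1 (intervocalic voicing): /t/ is a voiceless stop between vowels /u/ and /a/, so it voices to [d]. /k/ is a voiceless stop between vowels /a/ and /e/, so it voices to [g]. /p/ is a voiceless stop between vowels /e/ and /u/, so it voices to [b]. /woutaizrakeepuj/ → woudaizrageebuj.
Rule 2 (intervocalic spirantization): /d/ is a stop between vowels /u/ and /a/, so it spirantizes to the fricative [z]. /b/ is a stop between vowels /e/ and /u/, so it spirantizes to the fricative [v]. /woudaizrageebuj/ → wouzaizrageevuj.
Rule 3 (final a-epenthesis): the form ends in the consonant /j/, so [a] is inserted word-finally. /wouzaizrageevuj/ → wouzaizrageevuja.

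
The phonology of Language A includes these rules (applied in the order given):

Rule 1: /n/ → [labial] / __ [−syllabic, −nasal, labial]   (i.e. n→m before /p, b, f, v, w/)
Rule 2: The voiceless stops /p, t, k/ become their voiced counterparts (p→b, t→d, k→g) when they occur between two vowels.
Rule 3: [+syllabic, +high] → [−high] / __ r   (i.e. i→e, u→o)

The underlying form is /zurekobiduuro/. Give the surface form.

Rule 1 (nasal place assimilation): no segment meets the environment; /zurekobiduuro/ is unchanged.
Rule 2 (intervocalic voicing): /k/ is a voiceless stop between vowels /e/ and /o/, so it voices to [g]. /zurekobiduuro/ → zuregobiduuro.
Rule 3 (pre-rhotic lowering): /u/ is a high vowel immediately before /r/, so it lowers to [o]. /u/ is a high vowel immediately before /r/, so it lowers to [o]. /zuregobiduuro/ → zoregobiduoro.

zoregobiduoro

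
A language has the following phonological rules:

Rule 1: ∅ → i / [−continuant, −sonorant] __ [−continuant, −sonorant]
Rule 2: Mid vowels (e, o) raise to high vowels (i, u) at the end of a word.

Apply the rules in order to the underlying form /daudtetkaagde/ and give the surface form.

Rule 1 (stop-cluster i-epenthesis): /d/ and /t/ form a stop–stop cluster, so [i] is inserted between them. /t/ and /k/ form a stop–stop cluster, so [i] is inserted between them. /g/ and /d/ form a stop–stop cluster, so [i] is inserted between them. /daudtetkaagde/ → dauditetikaagide.
Rule 2 (final vowel raising): /e/ is a mid vowel in word-final position, so it raises to [i]. /dauditetikaagide/ → dauditetikaagidi.

dauditetikaagidi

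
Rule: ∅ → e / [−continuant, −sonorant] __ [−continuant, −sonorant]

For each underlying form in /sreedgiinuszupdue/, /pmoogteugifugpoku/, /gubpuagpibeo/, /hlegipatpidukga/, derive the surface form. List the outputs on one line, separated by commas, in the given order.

sreedegiinuszupedue, pmoogeteugifugepoku, gubepuagepibeo, hlegipatepidukega

/sreedgiinuszupdue/: /d/ and /g/ form a stop–stop cluster, so [e] is inserted between them. /p/ and /d/ form a stop–stop cluster, so [e] is inserted between them. → [sreedegiinuszupedue].
/pmoogteugifugpoku/: /g/ and /t/ form a stop–stop cluster, so [e] is inserted between them. /g/ and /p/ form a stop–stop cluster, so [e] is inserted between them. → [pmoogeteugifugepoku].
/gubpuagpibeo/: /b/ and /p/ form a stop–stop cluster, so [e] is inserted between them. /g/ and /p/ form a stop–stop cluster, so [e] is inserted between them. → [gubepuagepibeo].
/hlegipatpidukga/: /t/ and /p/ form a stop–stop cluster, so [e] is inserted between them. /k/ and /g/ form a stop–stop cluster, so [e] is inserted between them. → [hlegipatepidukega].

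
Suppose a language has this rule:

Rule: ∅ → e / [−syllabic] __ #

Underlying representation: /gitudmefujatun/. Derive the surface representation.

the form ends in the consonant /n/, so [e] is inserted word-finally.
Surface form: [gitudmefujatune].

gitudmefujatune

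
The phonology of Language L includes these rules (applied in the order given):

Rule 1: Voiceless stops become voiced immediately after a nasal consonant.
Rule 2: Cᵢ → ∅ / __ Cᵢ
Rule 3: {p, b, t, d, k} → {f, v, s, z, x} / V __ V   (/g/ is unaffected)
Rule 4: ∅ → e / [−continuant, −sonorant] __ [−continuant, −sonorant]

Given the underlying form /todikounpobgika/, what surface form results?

tozixounbobegixa

Rule 1 (post-nasal voicing): /p/ is a voiceless stop immediately after the nasal /n/, so it voices to [b]. /todikounpobgika/ → todikounbobgika.
Rule 2 (degemination): no segment meets the environment; /todikounbobgika/ is unchanged.
Rule 3 (intervocalic spirantization): /d/ is a stop between vowels /o/ and /i/, so it spirantizes to the fricative [z]. /k/ is a stop between vowels /i/ and /o/, so it spirantizes to the fricative [x]. /k/ is a stop between vowels /i/ and /a/, so it spirantizes to the fricative [x]. /todikounbobgika/ → tozixounbobgixa.
Rule 4 (stop-cluster e-epenthesis): /b/ and /g/ form a stop–stop cluster, so [e] is inserted between them. /tozixounbobgixa/ → tozixounbobegixa.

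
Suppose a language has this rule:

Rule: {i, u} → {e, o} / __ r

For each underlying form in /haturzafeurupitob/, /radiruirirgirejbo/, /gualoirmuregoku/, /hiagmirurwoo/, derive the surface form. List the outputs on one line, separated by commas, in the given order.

/haturzafeurupitob/: /u/ is a high vowel immediately before /r/, so it lowers to [o]. /u/ is a high vowel immediately before /r/, so it lowers to [o]. → [hatorzafeorupitob].
/radiruirirgirejbo/: /i/ is a high vowel immediately before /r/, so it lowers to [e]. /i/ is a high vowel immediately before /r/, so it lowers to [e]. /i/ is a high vowel immediately before /r/, so it lowers to [e]. /i/ is a high vowel immediately before /r/, so it lowers to [e]. → [raderuerergerejbo].
/gualoirmuregoku/: /i/ is a high vowel immediately before /r/, so it lowers to [e]. /u/ is a high vowel immediately before /r/, so it lowers to [o]. → [gualoermoregoku].
/hiagmirurwoo/: /i/ is a high vowel immediately before /r/, so it lowers to [e]. /u/ is a high vowel immediately before /r/, so it lowers to [o]. → [hiagmerorwoo].

hatorzafeorupitob, raderuerergerejbo, gualoermoregoku, hiagmerorwoo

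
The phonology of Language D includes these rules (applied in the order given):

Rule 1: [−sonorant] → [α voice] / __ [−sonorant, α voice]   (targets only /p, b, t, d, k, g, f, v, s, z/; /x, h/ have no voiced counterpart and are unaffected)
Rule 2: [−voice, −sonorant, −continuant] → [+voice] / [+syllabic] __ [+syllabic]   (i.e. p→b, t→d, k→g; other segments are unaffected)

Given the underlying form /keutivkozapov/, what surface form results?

Rule 1 (regressive voicing assimilation): /v/ precedes the voiceless obstruent /k/, so it devoices to [f] by assimilation. /keutivkozapov/ → keutifkozapov.
Rule 2 (intervocalic voicing): /t/ is a voiceless stop between vowels /u/ and /i/, so it voices to [d]. /p/ is a voiceless stop between vowels /a/ and /o/, so it voices to [b]. /keutifkozapov/ → keudifkozabov.

keudifkozabov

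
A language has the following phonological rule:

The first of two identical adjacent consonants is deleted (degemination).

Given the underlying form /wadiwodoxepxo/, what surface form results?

No segment of /wadiwodoxepxo/ meets the structural description of the rule, so the form surfaces unchanged.

wadiwodoxepxo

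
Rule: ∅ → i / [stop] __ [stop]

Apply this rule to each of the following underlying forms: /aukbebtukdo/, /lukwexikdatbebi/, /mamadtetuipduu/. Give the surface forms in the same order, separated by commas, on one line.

/aukbebtukdo/: /k/ and /b/ form a stop–stop cluster, so [i] is inserted between them. /b/ and /t/ form a stop–stop cluster, so [i] is inserted between them. /k/ and /d/ form a stop–stop cluster, so [i] is inserted between them. → [aukibebitukido].
/lukwexikdatbebi/: /k/ and /d/ form a stop–stop cluster, so [i] is inserted between them. /t/ and /b/ form a stop–stop cluster, so [i] is inserted between them. → [lukwexikidatibebi].
/mamadtetuipduu/: /d/ and /t/ form a stop–stop cluster, so [i] is inserted between them. /p/ and /d/ form a stop–stop cluster, so [i] is inserted between them. → [mamaditetuipiduu].

aukibebitukido, lukwexikidatibebi, mamaditetuipiduu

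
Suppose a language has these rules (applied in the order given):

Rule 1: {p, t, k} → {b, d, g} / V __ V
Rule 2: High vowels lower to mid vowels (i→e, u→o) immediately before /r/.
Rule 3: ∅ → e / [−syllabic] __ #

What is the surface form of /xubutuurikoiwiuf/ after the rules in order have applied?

Rule 1 (intervocalic voicing): /t/ is a voiceless stop between vowels /u/ and /u/, so it voices to [d]. /k/ is a voiceless stop between vowels /i/ and /o/, so it voices to [g]. /xubutuurikoiwiuf/ → xubuduurigoiwiuf.
Rule 2 (pre-rhotic lowering): /u/ is a high vowel immediately before /r/, so it lowers to [o]. /xubuduurigoiwiuf/ → xubuduorigoiwiuf.
Rule 3 (final e-epenthesis): the form ends in the consonant /f/, so [e] is inserted word-finally. /xubuduorigoiwiuf/ → xubuduorigoiwiufe.

xubuduorigoiwiufe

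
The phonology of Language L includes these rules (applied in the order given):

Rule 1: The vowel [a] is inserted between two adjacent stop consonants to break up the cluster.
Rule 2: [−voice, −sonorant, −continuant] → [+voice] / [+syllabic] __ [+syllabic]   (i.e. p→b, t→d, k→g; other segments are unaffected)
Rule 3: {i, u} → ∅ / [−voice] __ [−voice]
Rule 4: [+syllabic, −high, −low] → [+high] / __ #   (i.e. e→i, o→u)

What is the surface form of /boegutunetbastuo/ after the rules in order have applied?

Rule 1 (stop-cluster a-epenthesis): /t/ and /b/ form a stop–stop cluster, so [a] is inserted between them. /boegutunetbastuo/ → boegutunetabastuo.
Rule 2 (intervocalic voicing): /t/ is a voiceless stop between vowels /u/ and /u/, so it voices to [d]. /t/ is a voiceless stop between vowels /e/ and /a/, so it voices to [d]. /boegutunetabastuo/ → boegudunedabastuo.
Rule 3 (high vowel syncope): no segment meets the environment; /boegudunedabastuo/ is unchanged.
Rule 4 (final vowel raising): /o/ is a mid vowel in word-final position, so it raises to [u]. /boegudunedabastuo/ → boegudunedabastuu.

boegudunedabastuu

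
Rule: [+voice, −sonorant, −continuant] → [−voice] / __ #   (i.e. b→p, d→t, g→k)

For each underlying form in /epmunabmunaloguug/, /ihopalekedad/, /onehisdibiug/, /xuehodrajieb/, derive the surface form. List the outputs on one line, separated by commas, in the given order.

epmunabmunaloguuk, ihopalekedat, onehisdibiuk, xuehodrajiep

/epmunabmunaloguug/: /g/ is a voiced stop in word-final position, so it devoices to [k]. → [epmunabmunaloguuk].
/ihopalekedad/: /d/ is a voiced stop in word-final position, so it devoices to [t]. → [ihopalekedat].
/onehisdibiug/: /g/ is a voiced stop in word-final position, so it devoices to [k]. → [onehisdibiuk].
/xuehodrajieb/: /b/ is a voiced stop in word-final position, so it devoices to [p]. → [xuehodrajiep].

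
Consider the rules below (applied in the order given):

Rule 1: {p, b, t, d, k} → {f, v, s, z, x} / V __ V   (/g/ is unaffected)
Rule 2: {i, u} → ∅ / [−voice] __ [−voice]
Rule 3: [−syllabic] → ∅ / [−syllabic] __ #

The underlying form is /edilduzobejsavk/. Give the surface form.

Rule 1 (intervocalic spirantization): /d/ is a stop between vowels /e/ and /i/, so it spirantizes to the fricative [z]. /b/ is a stop between vowels /o/ and /e/, so it spirantizes to the fricative [v]. /edilduzobejsavk/ → ezilduzovejsavk.
Rule 2 (high vowel syncope): no segment meets the environment; /ezilduzovejsavk/ is unchanged.
Rule 3 (final cluster simplification): /k/ is the second consonant of a word-final cluster /vk/, so it deletes. /ezilduzovejsavk/ → ezilduzovejsav.

ezilduzovejsav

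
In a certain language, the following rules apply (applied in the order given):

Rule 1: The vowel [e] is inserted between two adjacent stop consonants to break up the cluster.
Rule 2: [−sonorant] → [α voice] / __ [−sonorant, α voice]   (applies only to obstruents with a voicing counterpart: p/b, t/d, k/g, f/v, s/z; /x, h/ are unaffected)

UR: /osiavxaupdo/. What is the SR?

Rule 1 (stop-cluster e-epenthesis): /p/ and /d/ form a stop–stop cluster, so [e] is inserted between them. /osiavxaupdo/ → osiavxaupedo.
Rule 2 (regressive voicing assimilation): /v/ precedes the voiceless obstruent /x/, so it devoices to [f] by assimilation. /osiavxaupedo/ → osiafxaupedo.

osiafxaupedo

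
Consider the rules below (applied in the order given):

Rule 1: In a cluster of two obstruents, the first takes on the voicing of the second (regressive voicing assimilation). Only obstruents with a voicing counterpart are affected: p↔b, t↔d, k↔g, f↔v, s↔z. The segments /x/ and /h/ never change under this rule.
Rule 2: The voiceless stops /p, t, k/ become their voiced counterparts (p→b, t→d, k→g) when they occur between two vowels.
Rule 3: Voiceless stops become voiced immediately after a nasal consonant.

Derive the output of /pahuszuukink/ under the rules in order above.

pahuzzuuging

Rule 1 (regressive voicing assimilation): /s/ precedes the voiced obstruent /z/, so it voices to [z] by assimilation. /pahuszuukink/ → pahuzzuukink.
Rule 2 (intervocalic voicing): /k/ is a voiceless stop between vowels /u/ and /i/, so it voices to [g]. /pahuzzuukink/ → pahuzzuugink.
Rule 3 (post-nasal voicing): /k/ is a voiceless stop immediately after the nasal /n/, so it voices to [g]. /pahuzzuugink/ → pahuzzuuging.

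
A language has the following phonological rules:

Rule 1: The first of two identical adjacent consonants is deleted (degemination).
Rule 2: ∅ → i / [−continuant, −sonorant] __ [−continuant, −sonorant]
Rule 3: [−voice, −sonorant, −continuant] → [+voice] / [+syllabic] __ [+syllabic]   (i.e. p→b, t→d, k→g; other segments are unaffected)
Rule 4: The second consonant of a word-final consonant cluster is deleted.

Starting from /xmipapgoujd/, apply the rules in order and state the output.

Rule 1 (degemination): no segment meets the environment; /xmipapgoujd/ is unchanged.
Rule 2 (stop-cluster i-epenthesis): /p/ and /g/ form a stop–stop cluster, so [i] is inserted between them. /xmipapgoujd/ → xmipapigoujd.
Rule 3 (intervocalic voicing): /p/ is a voiceless stop between vowels /i/ and /a/, so it voices to [b]. /p/ is a voiceless stop between vowels /a/ and /i/, so it voices to [b]. /xmipapigoujd/ → xmibabigoujd.
Rule 4 (final cluster simplification): /d/ is the second consonant of a word-final cluster /jd/, so it deletes. /xmibabigoujd/ → xmibabigouj.

xmibabigouj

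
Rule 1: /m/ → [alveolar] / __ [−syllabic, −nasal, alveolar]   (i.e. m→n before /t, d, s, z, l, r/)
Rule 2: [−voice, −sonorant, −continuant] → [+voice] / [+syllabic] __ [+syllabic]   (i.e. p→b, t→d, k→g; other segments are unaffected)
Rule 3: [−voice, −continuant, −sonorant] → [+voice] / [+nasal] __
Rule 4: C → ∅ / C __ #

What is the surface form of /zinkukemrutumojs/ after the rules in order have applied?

Rule 1 (nasal place assimilation): /m/ precedes the alveolar consonant /r/, so it assimilates in place to [n]. /zinkukemrutumojs/ → zinkukenrutumojs.
Rule 2 (intervocalic voicing): /k/ is a voiceless stop between vowels /u/ and /e/, so it voices to [g]. /t/ is a voiceless stop between vowels /u/ and /u/, so it voices to [d]. /zinkukenrutumojs/ → zinkugenrudumojs.
Rule 3 (post-nasal voicing): /k/ is a voiceless stop immediately after the nasal /n/, so it voices to [g]. /zinkugenrudumojs/ → zingugenrudumojs.
Rule 4 (final cluster simplification): /s/ is the second consonant of a word-final cluster /js/, so it deletes. /zingugenrudumojs/ → zingugenrudumoj.

zingugenrudumoj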